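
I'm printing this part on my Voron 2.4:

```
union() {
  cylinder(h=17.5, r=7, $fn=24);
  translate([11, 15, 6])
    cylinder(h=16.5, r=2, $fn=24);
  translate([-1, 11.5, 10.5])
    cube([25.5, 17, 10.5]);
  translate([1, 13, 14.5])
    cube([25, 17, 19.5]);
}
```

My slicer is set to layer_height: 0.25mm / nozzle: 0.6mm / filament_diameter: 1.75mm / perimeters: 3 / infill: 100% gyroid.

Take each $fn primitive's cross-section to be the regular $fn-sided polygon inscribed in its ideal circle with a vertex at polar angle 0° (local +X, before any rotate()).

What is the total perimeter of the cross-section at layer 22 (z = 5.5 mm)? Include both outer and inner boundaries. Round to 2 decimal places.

At z = 5.5 mm: the r=7 cylinder contributes a regular 24-gon of circumradius 7 (perimeter = 2·24·7.000·sin(180°/24) = 43.86 mm); the cylinder at (11, 15) does not reach this height (z outside [6, 22.5]); the cube at (-1, 11.5) is absent (z outside [10.5, 21]); the cube at (1, 13) is not intersected at this z (z outside [14.5, 34]); Merging all regions: only the r=7 cylinder is present, so the union is just that shape — boundary = 43.86 mm. Overall, the cross-section is a single solid region. Total boundary length (outer) = 43.86 mm.

43.86 mm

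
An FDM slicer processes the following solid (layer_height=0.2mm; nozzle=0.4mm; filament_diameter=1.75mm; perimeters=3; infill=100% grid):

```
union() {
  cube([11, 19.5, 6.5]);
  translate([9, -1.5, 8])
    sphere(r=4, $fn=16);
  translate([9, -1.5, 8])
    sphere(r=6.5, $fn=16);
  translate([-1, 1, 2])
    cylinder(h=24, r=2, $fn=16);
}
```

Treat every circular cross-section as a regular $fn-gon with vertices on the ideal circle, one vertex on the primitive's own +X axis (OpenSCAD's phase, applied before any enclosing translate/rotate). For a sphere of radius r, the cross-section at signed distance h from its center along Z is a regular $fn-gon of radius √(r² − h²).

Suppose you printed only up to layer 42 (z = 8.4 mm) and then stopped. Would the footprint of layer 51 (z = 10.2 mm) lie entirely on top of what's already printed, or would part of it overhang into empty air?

entirely on top

Compare the two slices. At z = 8.4: the cube is not intersected at this z (z outside [0, 6.5]); the r=4 sphere at (9, -1.5) contributes a regular 16-gon of circumradius √(4²−0.4²) = 3.980 (area = (16/2)·3.980²·sin(360°/16) = 48.49 mm²); the sphere at (9, -1.5): section is a regular 16-gon, circumradius = √(r²−h²) = √(6.5²−0.4²) = 6.488 (area = (16/2)·6.488²·sin(360°/16) = 128.86 mm²); the cylinder at (-1, 1): section is a regular 16-gon, circumradius r=2 (area = (16/2)·2.000²·sin(360°/16) = 12.25 mm²); Merging all regions: the regions partially overlap — summed areas 189.60 mm² minus the doubly-counted overlap 48.49 mm² gives 141.10 mm² — area = 141.10 mm². At z = 10.2: the cube is absent (z outside [0, 6.5]); the r=4 sphere at (9, -1.5) slices to a regular 16-gon of circumradius 3.341 (√(r²−h²) with h=2.2 from center) (area = (16/2)·3.341²·sin(360°/16) = 34.17 mm²); the r=6.5 sphere at (9, -1.5) contributes a regular 16-gon of circumradius √(6.5²−2.2²) = 6.116 (area = (16/2)·6.116²·sin(360°/16) = 114.53 mm²); the r=2 cylinder at (-1, 1) gives a regular 16-gon of circumradius 2 (constant along its height) (area = (16/2)·2.000²·sin(360°/16) = 12.25 mm²); Merging all regions: the regions partially overlap — summed areas 160.94 mm² minus the doubly-counted overlap 34.17 mm² gives 126.78 mm² — area = 126.78 mm². Checking containment: the cross-section at z = 10.2 is a subset of the cross-section at z = 8.4.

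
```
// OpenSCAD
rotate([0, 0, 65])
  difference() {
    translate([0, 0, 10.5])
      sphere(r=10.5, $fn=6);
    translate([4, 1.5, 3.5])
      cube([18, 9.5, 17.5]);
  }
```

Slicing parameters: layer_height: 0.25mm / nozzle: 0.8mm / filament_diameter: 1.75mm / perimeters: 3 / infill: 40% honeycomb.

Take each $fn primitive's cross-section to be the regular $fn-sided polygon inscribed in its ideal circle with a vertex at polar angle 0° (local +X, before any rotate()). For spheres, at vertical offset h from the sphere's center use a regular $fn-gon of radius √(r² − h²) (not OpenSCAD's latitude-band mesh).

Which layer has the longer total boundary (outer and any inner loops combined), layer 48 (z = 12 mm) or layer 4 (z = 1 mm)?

layer 48 (z = 12 mm)

Layer 48 (z = 12): the r=10.5 sphere contributes a regular 6-gon of circumradius √(10.5²−1.5²) = 10.392 (perimeter = 2·6·10.392·sin(180°/6) = 62.35 mm); the 18×9.5 cube at (4, 1.5) contributes its full rectangle (perimeter 55.00 mm); Subtracting the remaining from the first: starting from the r=10.5 sphere, the 18×9.5 cube at (4, 1.5) partially overlaps it — only the 25.21 mm² overlap (of its 171.00 mm²) is removed, clipping the outline — boundary = 65.52 mm; (whole slice rotated 65° about Z — lengths, areas and connectivity unchanged). So its perimeter = 65.52 mm. Layer 4 (z = 1): the r=10.5 sphere contributes a regular 6-gon of circumradius √(10.5²−9.5²) = 4.472 (perimeter = 2·6·4.472·sin(180°/6) = 26.83 mm); the cube at (4, 1.5) is not intersected at this z (z outside [3.5, 21]); After the difference (first − rest): none of the subtracted shapes is present at this height, so the r=10.5 sphere is unchanged — boundary = 26.83 mm; (whole slice rotated 65° about Z — lengths, areas and connectivity unchanged). So its perimeter = 26.83 mm. Layer 48 is larger (65.52 vs 26.83 mm).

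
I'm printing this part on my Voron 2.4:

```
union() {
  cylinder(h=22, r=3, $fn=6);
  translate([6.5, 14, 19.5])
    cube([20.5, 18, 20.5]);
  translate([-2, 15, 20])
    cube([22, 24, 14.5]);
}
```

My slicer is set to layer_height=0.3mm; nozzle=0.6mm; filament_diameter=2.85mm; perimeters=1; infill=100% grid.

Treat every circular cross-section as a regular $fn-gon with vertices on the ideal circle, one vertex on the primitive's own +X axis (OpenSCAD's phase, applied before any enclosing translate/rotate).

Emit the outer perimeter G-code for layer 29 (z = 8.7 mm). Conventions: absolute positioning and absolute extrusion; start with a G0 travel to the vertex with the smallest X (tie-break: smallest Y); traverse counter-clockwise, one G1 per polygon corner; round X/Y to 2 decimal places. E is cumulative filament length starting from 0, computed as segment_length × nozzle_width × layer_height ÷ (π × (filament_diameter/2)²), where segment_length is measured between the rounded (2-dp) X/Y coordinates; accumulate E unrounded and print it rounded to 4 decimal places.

At z = 8.7 mm: the r=3 cylinder gives a regular 6-gon of circumradius 3 (constant along its height); the cube at (6.5, 14) is not intersected at this z (z outside [19.5, 40]); the cube at (-2, 15) does not reach this height (z outside [20, 34.5]); Taking the union: only the r=3 cylinder is present, so the union is just that shape — 1 connected region. The outline is a single polygon with 6 vertices. Extrusion per mm of travel: 0.6 × 0.3 / (π × 1.425²) = 0.028216. Accumulating E over each segment gives final E = 0.5081.

G0 X-3.00 Y0.00 Z8.70
G1 X-1.50 Y-2.60 E0.0847
G1 X1.50 Y-2.60 E0.1693
G1 X3.00 Y0.00 E0.2540
G1 X1.50 Y2.60 E0.3387
G1 X-1.50 Y2.60 E0.4234
G1 X-3.00 Y0.00 E0.5081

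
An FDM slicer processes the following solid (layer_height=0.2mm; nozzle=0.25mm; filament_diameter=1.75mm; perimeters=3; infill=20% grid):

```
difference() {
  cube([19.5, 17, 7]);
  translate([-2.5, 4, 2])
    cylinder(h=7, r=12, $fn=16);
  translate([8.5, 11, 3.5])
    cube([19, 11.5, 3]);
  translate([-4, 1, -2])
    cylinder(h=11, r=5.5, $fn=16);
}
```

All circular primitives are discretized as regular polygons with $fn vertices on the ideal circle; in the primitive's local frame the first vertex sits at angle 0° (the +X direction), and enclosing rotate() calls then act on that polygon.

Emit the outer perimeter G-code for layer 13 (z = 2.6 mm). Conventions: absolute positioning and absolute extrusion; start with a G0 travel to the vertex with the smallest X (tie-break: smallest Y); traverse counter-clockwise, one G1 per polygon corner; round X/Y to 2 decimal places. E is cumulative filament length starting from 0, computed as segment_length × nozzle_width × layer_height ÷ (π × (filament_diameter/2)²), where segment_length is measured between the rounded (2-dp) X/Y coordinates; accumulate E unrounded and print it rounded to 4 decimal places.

At z = 2.6 mm: the cube is present — its section is the full 19.5×17 rectangle; the r=12 cylinder at (-2.5, 4) contributes a regular 16-gon of circumradius 12; the cube at (8.5, 11) is absent (z outside [3.5, 6.5]); the r=5.5 cylinder at (-4, 1) gives a regular 16-gon of circumradius 5.5 (constant along its height); Subtracting the remaining from the first: starting from the 19.5×17 cube, the r=12 cylinder at (-2.5, 4) partially overlaps it — only the 117.24 mm² overlap (of its 440.85 mm²) is removed, clipping the outline; the r=5.5 cylinder at (-4, 1) misses the remaining region (no effect) — 1 connected region. The outline is a single polygon with 9 vertices. Extrusion per mm of travel: 0.25 × 0.2 / (π × 0.875²) = 0.020788. Accumulating E over each segment gives final E = 1.4356.

G0 X0.00 Y15.50 Z2.60
G1 X2.09 Y15.09 E0.0443
G1 X5.99 Y12.49 E0.1417
G1 X8.59 Y8.59 E0.2391
G1 X9.50 Y4.00 E0.3364
G1 X8.70 Y0.00 E0.4212
G1 X19.50 Y0.00 E0.6457
G1 X19.50 Y17.00 E0.9991
G1 X0.00 Y17.00 E1.4045
G1 X0.00 Y15.50 E1.4356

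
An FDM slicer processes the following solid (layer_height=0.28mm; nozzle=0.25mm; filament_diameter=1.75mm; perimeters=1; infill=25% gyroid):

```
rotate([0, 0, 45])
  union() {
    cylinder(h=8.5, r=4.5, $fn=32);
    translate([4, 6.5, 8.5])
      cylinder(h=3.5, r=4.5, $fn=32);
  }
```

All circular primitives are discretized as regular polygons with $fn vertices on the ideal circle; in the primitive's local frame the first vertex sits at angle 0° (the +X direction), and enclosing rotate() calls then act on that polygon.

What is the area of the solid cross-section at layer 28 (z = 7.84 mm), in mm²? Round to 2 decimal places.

63.21 mm²

At z = 7.84 mm: the cylinder: section is a regular 32-gon, circumradius r=4.5 (area = (32/2)·4.500²·sin(360°/32) = 63.21 mm²); the cylinder at (4, 6.5) is not intersected at this z (z outside [8.5, 12]); Merging all regions: only the r=4.5 cylinder is present, so the union is just that shape — area = 63.21 mm²; (whole slice rotated 45° about Z — lengths, areas and connectivity unchanged). Overall, the cross-section is a single solid region. Net area = 63.21 mm².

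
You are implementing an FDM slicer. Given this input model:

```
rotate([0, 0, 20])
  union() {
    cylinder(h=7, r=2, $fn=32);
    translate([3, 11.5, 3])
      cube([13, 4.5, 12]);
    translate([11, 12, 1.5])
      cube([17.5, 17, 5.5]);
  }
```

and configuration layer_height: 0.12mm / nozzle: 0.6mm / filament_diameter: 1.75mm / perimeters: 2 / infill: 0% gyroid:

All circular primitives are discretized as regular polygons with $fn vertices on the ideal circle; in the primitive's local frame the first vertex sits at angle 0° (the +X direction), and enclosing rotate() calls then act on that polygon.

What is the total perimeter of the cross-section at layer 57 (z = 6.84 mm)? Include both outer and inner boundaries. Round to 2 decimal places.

At z = 6.84 mm: the r=2 cylinder gives a regular 32-gon of circumradius 2 (constant along its height) (perimeter = 2·32·2.000·sin(180°/32) = 12.55 mm); the cube at (3, 11.5) is present — its section is the full 13×4.5 rectangle (perimeter 35.00 mm); the cube at (11, 12) is present — its section is the full 17.5×17 rectangle (perimeter 69.00 mm); Merging all regions: the regions partially overlap (shared area 20.00 mm²), so the edge portions inside another operand are dropped and the merged outline is re-measured after clipping — boundary = 98.55 mm; (rotated 20° about Z; rotation is an isometry so areas/perimeters/island counts are preserved). Overall, the cross-section has 2 separate islands. Total boundary length (outer) = 98.55 mm.

98.55 mm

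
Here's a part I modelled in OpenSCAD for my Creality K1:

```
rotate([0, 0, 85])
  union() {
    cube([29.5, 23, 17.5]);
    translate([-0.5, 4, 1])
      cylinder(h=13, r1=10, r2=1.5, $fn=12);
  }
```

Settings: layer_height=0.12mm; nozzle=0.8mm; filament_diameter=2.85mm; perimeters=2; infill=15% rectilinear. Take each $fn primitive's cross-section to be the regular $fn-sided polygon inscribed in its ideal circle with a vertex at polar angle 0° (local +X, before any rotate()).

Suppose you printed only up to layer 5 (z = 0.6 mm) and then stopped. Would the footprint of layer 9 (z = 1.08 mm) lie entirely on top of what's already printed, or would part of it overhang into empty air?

Compare the two slices. At z = 0.6: the cube is present — its section is the full 29.5×23 rectangle (area 678.50 mm²); the cone at (-0.5, 4) does not reach this height (z outside [1, 14]); Merging all regions: only the 29.5×23 cube is present, so the union is just that shape — area = 678.50 mm²; (whole slice rotated 85° about Z — lengths, areas and connectivity unchanged). At z = 1.08: the cube is present — its section is the full 29.5×23 rectangle (area 678.50 mm²); the cone at (-0.5, 4): at t=0.006 of its height the radius interpolates to r₁+(r₂−r₁)t = 9.948, giving a regular 12-gon of that circumradius (area = (12/2)·9.948²·sin(360°/12) = 296.87 mm²); Combining (union): the regions partially overlap — summed areas 975.37 mm² minus the doubly-counted overlap 104.92 mm² gives 870.45 mm² — area = 870.45 mm²; (rotated 85° about Z; rotation is an isometry so areas/perimeters/island counts are preserved). Checking containment: at z = 1.08 the cross-section extends beyond the z = 0.6 cross-section by about 191.95 mm².

part overhangs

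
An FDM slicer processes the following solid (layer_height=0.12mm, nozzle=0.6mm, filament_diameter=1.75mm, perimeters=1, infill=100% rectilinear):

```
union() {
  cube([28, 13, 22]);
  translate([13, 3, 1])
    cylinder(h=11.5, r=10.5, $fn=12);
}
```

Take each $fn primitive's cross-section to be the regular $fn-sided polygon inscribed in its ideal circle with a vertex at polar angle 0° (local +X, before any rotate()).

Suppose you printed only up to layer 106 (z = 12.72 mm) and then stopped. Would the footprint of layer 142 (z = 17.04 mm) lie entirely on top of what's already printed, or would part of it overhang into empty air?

entirely on top

Compare the two slices. At z = 12.72: the cube is present — its section is the full 28×13 rectangle (area 364.00 mm²); the cylinder at (13, 3) is absent (z outside [1, 12.5]); Combining (union): only the 28×13 cube is present, so the union is just that shape — area = 364.00 mm². At z = 17.04: the 28×13 cube contributes its full rectangle (area 364.00 mm²); the cylinder at (13, 3) does not reach this height (z outside [1, 12.5]); Combining (union): only the 28×13 cube is present, so the union is just that shape — area = 364.00 mm². Checking containment: the cross-section at z = 17.04 is a subset of the cross-section at z = 12.72.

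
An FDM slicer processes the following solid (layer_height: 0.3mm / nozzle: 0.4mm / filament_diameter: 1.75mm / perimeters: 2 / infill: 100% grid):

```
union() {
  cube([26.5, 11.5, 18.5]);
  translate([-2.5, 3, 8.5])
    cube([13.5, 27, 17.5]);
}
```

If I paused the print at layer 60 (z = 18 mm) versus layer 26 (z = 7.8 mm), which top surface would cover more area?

layer 60 (z = 18 mm)

Layer 60 (z = 18): the cube (footprint 26.5×11.5) is included at this height (area 304.75 mm²); the 13.5×27 cube at (-2.5, 3) contributes its full rectangle (area 364.50 mm²); Combining (union): the regions partially overlap — summed areas 669.25 mm² minus the doubly-counted overlap 93.50 mm² gives 575.75 mm² — area = 575.75 mm². So its area = 575.75 mm². Layer 26 (z = 7.8): the cube is present — its section is the full 26.5×11.5 rectangle (area 304.75 mm²); the cube at (-2.5, 3) is not intersected at this z (z outside [8.5, 26]); Taking the union: only the 26.5×11.5 cube is present, so the union is just that shape — area = 304.75 mm². So its area = 304.75 mm². Layer 60 is larger (575.75 vs 304.75 mm²).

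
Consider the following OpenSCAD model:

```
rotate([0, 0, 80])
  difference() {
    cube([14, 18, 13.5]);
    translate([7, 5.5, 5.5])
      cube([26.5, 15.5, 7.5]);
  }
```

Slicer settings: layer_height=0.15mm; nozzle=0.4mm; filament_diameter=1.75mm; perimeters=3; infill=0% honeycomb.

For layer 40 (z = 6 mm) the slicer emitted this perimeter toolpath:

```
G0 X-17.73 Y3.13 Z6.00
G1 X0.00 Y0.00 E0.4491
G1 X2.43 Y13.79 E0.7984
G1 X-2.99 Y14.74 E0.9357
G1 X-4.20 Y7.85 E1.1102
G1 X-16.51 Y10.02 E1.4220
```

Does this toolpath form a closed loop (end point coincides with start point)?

Start point (G0): (-17.73, 3.13). End point (last G1): the path does not return to the start — open.

no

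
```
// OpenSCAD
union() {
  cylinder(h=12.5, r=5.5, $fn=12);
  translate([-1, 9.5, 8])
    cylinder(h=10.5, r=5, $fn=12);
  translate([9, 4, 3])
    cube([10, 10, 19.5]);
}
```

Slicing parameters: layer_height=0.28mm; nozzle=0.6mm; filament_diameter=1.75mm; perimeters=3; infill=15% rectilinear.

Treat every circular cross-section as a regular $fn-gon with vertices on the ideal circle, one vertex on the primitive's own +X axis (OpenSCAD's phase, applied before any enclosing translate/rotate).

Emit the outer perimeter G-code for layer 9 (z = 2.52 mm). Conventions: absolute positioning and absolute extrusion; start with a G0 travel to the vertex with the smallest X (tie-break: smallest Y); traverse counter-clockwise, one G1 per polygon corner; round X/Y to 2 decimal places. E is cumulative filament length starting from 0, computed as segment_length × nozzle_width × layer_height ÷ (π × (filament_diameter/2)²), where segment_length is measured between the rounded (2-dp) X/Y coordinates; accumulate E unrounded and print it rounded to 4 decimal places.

At z = 2.52 mm: the r=5.5 cylinder contributes a regular 12-gon of circumradius 5.5; the cylinder at (-1, 9.5) does not reach this height (z outside [8, 18.5]); the cube at (9, 4) does not reach this height (z outside [3, 22.5]); Taking the union: only the r=5.5 cylinder is present, so the union is just that shape — 1 connected region. The outline is a single polygon with 12 vertices. Extrusion per mm of travel: 0.6 × 0.28 / (π × 0.875²) = 0.069846. Accumulating E over each segment gives final E = 2.3855.

G0 X-5.50 Y0.00 Z2.52
G1 X-4.76 Y-2.75 E0.1989
G1 X-2.75 Y-4.76 E0.3975
G1 X0.00 Y-5.50 E0.5964
G1 X2.75 Y-4.76 E0.7953
G1 X4.76 Y-2.75 E0.9938
G1 X5.50 Y0.00 E1.1927
G1 X4.76 Y2.75 E1.3916
G1 X2.75 Y4.76 E1.5902
G1 X0.00 Y5.50 E1.7891
G1 X-2.75 Y4.76 E1.9880
G1 X-4.76 Y2.75 E2.1865
G1 X-5.50 Y0.00 E2.3855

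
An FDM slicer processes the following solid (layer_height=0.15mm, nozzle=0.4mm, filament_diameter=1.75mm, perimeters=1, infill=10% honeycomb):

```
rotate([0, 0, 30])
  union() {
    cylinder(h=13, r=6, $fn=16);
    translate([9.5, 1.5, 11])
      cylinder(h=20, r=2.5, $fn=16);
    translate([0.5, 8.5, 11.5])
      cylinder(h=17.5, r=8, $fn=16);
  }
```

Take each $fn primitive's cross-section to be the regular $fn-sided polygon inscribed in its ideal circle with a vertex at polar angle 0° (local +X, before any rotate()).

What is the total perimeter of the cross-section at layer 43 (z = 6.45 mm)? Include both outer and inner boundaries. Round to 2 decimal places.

At z = 6.45 mm: the r=6 cylinder gives a regular 16-gon of circumradius 6 (constant along its height) (perimeter = 2·16·6.000·sin(180°/16) = 37.46 mm); the cylinder at (9.5, 1.5) does not reach this height (z outside [11, 31]); the cylinder at (0.5, 8.5) is not intersected at this z (z outside [11.5, 29]); Merging all regions: only the r=6 cylinder is present, so the union is just that shape — boundary = 37.46 mm; (rotated 30° about Z; rotation is an isometry so areas/perimeters/island counts are preserved). Overall, the cross-section is a single solid region. Total boundary length (outer) = 37.46 mm.

37.46 mm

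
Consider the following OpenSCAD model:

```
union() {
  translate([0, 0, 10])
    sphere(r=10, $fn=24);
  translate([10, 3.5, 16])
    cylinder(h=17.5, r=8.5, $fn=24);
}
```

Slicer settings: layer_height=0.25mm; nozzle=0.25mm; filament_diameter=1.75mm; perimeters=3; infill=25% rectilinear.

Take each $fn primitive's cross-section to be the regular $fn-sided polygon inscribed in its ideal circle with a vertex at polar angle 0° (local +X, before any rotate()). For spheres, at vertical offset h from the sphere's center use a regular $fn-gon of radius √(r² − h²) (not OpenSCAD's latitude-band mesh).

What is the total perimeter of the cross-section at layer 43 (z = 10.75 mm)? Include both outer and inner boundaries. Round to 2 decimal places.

At z = 10.75 mm: the r=10 sphere contributes a regular 24-gon of circumradius √(10²−0.75²) = 9.972 (perimeter = 2·24·9.972·sin(180°/24) = 62.48 mm); the cylinder at (10, 3.5) is not intersected at this z (z outside [16, 33.5]); Taking the union: only the r=10 sphere is present, so the union is just that shape — boundary = 62.48 mm. Overall, the cross-section is a single solid region. Total boundary length (outer) = 62.48 mm.

62.48 mm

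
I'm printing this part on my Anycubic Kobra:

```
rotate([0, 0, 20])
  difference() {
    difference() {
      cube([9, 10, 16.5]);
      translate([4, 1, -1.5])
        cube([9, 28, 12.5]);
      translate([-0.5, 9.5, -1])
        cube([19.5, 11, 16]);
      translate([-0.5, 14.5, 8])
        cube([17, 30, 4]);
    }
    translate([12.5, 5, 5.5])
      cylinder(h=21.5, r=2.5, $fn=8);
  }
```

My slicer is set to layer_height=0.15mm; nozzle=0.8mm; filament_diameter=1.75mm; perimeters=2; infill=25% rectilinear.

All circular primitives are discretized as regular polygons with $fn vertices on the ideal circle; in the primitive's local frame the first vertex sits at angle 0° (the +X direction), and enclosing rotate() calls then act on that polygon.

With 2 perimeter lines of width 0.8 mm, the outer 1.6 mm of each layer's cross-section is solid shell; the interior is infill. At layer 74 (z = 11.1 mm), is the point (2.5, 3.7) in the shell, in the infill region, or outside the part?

infill

At z = 11.1 mm: the cube is present — its section is the full 9×10 rectangle; the cube at (4, 1) is absent (z outside [-1.5, 11]); the 19.5×11 cube at (-0.5, 9.5) contributes its full rectangle; the cube at (-0.5, 14.5) is present — its section is the full 17×30 rectangle; Taking the first minus the rest: starting from the 9×10 cube, the 19.5×11 cube at (-0.5, 9.5) partially overlaps it — only the 4.50 mm² overlap (of its 214.50 mm²) is removed, clipping the outline; the 17×30 cube at (-0.5, 14.5) misses the remaining region (no effect) — 1 connected region; the cylinder at (12.5, 5): section is a regular 8-gon, circumradius r=2.5; Subtracting the remaining from the first: starting from the result so far, the r=2.5 cylinder at (12.5, 5) misses the remaining region (no effect) — 1 connected region; (whole slice rotated 20° about Z — lengths, areas and connectivity unchanged). Overall, the cross-section is a single solid region. Undo the 20° rotation: the query point maps to (3.615, 2.622) in the un-rotated model frame. The nearest boundary edge runs (9.00, 0.00)→(0.00, 0.00); distance from the point to it = 2.62 mm. The point is inside the cross-section and 2.62 mm from the nearest boundary — more than the 1.6 mm shell width (2 × 0.8), so it's in the infill interior.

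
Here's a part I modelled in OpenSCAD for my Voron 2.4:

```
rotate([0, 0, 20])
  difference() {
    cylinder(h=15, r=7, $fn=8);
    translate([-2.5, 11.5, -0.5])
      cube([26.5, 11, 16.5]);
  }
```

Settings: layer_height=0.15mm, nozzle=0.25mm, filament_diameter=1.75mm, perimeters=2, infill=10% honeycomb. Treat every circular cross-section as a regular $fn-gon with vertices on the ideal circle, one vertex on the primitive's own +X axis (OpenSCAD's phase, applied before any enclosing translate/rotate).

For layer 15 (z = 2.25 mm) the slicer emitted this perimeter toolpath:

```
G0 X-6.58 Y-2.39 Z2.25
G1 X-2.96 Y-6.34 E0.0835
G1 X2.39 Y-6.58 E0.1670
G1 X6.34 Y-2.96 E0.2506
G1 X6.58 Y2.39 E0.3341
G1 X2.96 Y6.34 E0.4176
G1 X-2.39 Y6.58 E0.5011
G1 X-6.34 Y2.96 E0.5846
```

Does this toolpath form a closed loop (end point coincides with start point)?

Start point (G0): (-6.58, -2.39). End point (last G1): the path does not return to the start — open.

no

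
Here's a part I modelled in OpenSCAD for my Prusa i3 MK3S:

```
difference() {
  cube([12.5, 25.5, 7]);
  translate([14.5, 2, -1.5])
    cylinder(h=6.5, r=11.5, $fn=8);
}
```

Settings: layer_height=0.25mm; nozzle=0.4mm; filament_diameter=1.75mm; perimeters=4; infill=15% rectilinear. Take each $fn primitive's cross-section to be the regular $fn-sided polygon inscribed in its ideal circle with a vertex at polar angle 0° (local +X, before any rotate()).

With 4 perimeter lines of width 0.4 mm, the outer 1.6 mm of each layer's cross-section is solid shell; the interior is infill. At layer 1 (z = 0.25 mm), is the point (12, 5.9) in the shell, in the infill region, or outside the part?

outside

At z = 0.25 mm: the 12.5×25.5 cube contributes its full rectangle; the r=11.5 cylinder at (14.5, 2) gives a regular 8-gon of circumradius 11.5 (constant along its height); Subtracting the remaining from the first: starting from the 12.5×25.5 cube, the r=11.5 cylinder at (14.5, 2) partially overlaps it — only the 89.51 mm² overlap (of its 374.06 mm²) is removed, clipping the outline — 1 connected region. Overall, the cross-section is a single solid region. The nearest boundary edge runs (12.50, 12.67)→(6.37, 10.13); distance from the point to it = 6.06 mm. The point is not inside any of the regions above, so it lies outside the cross-section (6.06 mm from the nearest boundary).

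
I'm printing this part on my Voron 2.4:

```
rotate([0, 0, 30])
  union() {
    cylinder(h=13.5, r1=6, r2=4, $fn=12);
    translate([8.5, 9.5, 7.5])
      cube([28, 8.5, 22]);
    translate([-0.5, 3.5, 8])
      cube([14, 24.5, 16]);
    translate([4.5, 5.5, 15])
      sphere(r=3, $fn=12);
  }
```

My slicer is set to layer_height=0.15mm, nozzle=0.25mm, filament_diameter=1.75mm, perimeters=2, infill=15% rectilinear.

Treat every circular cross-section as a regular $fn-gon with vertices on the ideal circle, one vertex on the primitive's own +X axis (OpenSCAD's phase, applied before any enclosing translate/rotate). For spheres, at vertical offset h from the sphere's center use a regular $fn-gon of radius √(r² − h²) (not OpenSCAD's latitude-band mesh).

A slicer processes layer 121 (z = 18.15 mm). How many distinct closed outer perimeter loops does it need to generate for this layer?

1

At z = 18.15 mm: the cone is not intersected at this z (z outside [0, 13.5]); the 28×8.5 cube at (8.5, 9.5) contributes its full rectangle; the cube at (-0.5, 3.5) is present — its section is the full 14×24.5 rectangle; the sphere at (4.5, 5.5) does not reach this height (|z−center|=3.150 > r=3); Taking the union: the regions partially overlap (shared area 42.50 mm²), so overlapping operands fuse into one piece — 1 connected region; (whole slice rotated 30° about Z — lengths, areas and connectivity unchanged). The result has 1 disconnected region.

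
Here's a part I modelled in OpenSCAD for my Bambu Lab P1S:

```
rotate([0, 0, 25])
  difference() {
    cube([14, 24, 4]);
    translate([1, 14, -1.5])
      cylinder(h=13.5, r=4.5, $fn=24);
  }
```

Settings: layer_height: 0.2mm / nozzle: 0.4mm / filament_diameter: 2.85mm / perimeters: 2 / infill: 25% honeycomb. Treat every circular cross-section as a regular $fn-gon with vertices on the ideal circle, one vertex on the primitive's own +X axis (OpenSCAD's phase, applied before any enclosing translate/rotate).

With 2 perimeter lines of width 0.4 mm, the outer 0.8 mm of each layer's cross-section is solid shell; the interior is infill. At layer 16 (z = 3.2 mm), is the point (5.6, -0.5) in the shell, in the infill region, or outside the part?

At z = 3.2 mm: the cube (footprint 14×24) is included at this height; the r=4.5 cylinder at (1, 14) contributes a regular 24-gon of circumradius 4.5; Subtracting the remaining from the first: starting from the 14×24 cube, the r=4.5 cylinder at (1, 14) partially overlaps it — only the 40.31 mm² overlap (of its 62.89 mm²) is removed, clipping the outline — 1 connected region; (whole slice rotated 25° about Z — lengths, areas and connectivity unchanged). Overall, the cross-section is a single solid region. Undo the 25° rotation: the query point maps to (4.864, -2.820) in the un-rotated model frame. The nearest boundary edge runs (14.00, 0.00)→(0.00, 0.00); distance from the point to it = 2.82 mm. The point is not inside any of the regions above, so it lies outside the cross-section (2.82 mm from the nearest boundary).

outside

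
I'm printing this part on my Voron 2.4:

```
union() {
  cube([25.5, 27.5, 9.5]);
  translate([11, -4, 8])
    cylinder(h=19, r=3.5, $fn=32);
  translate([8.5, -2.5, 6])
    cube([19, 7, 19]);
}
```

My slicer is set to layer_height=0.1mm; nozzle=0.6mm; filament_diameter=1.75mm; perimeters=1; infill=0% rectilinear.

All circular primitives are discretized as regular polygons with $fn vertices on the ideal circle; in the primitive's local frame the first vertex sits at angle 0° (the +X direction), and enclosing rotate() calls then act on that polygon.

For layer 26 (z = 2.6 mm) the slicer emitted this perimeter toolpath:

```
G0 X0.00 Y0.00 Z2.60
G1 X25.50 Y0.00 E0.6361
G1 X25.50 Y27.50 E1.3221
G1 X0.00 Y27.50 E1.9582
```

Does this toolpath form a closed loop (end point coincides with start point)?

no

Start point (G0): (0.00, 0.00). End point (last G1): the path does not return to the start — open.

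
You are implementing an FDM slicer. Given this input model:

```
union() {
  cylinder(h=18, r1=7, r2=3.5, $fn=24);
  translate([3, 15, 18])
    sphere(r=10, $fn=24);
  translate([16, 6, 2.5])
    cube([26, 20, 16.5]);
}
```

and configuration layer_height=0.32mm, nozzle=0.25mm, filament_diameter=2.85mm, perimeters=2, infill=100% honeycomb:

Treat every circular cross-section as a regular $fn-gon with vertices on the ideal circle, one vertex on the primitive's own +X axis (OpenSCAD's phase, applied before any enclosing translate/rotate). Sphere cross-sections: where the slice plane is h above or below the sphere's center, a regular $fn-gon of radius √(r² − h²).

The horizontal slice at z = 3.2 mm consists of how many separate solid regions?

At z = 3.2 mm: the cone contributes a regular 24-gon of circumradius 6.378 (interpolated between r1=7 and r2=3.5 at t=0.178); the sphere at (3, 15) does not reach this height (|z−center|=14.800 > r=10); the cube at (16, 6) is present — its section is the full 26×20 rectangle; Taking the union: the 2 present regions are separate (no shared area or edge), so areas and boundary lengths simply add and each stays a separate island — 2 connected regions. The result has 2 disconnected regions.

2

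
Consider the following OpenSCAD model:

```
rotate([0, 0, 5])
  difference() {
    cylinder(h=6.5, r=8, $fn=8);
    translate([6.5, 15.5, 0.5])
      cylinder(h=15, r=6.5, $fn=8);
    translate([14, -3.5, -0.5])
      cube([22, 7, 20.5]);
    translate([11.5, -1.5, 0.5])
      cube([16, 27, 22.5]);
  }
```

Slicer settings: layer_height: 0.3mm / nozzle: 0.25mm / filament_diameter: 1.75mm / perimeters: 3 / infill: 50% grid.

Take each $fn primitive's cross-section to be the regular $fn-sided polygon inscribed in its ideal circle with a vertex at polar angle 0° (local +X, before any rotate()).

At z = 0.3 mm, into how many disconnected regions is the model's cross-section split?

1

At z = 0.3 mm: the cylinder: section is a regular 8-gon, circumradius r=8; the cylinder at (6.5, 15.5) is not intersected at this z (z outside [0.5, 15.5]); the 22×7 cube at (14, -3.5) contributes its full rectangle; the cube at (11.5, -1.5) does not reach this height (z outside [0.5, 23]); Taking the first minus the rest: starting from the r=8 cylinder, the 22×7 cube at (14, -3.5) misses the remaining region (no effect) — 1 connected region; (whole slice rotated 5° about Z — lengths, areas and connectivity unchanged). The result has 1 disconnected region.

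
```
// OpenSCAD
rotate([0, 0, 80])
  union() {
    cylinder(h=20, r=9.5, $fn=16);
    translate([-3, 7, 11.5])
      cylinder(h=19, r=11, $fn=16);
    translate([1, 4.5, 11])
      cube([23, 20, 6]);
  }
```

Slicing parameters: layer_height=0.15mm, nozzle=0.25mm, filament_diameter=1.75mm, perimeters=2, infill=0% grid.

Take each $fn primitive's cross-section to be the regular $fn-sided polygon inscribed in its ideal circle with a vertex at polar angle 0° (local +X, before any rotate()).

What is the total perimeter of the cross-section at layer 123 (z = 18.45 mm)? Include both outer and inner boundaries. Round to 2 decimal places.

At z = 18.45 mm: the r=9.5 cylinder contributes a regular 16-gon of circumradius 9.5 (perimeter = 2·16·9.500·sin(180°/16) = 59.31 mm); the cylinder at (-3, 7): section is a regular 16-gon, circumradius r=11 (perimeter = 2·16·11.000·sin(180°/16) = 68.67 mm); the cube at (1, 4.5) is absent (z outside [11, 17]); Taking the union: the regions partially overlap (shared area 169.80 mm²), so the edge portions inside another operand are dropped and the merged outline is re-measured after clipping — boundary = 80.08 mm; (rotated 80° about Z; rotation is an isometry so areas/perimeters/island counts are preserved). Overall, the cross-section is a single solid region. Total boundary length (outer) = 80.08 mm.

80.08 mm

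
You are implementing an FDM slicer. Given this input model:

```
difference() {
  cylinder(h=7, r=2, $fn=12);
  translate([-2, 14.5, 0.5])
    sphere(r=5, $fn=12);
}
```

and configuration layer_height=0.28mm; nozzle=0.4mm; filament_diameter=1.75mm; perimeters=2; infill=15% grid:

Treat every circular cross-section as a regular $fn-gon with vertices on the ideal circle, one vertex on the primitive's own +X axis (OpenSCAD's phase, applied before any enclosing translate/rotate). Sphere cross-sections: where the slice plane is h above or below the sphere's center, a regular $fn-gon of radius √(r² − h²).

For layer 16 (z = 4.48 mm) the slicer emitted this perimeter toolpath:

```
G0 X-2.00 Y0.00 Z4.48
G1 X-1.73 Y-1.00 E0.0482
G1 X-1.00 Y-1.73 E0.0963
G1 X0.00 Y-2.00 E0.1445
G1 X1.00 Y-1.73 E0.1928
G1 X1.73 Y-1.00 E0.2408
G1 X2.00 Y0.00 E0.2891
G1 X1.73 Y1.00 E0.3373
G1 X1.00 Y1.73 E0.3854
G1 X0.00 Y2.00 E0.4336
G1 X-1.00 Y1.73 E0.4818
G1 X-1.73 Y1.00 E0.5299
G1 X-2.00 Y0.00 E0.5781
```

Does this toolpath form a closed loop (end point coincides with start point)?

yes

Start point (G0): (-2.00, 0.00). End point (last G1): the path returns to the start — closed.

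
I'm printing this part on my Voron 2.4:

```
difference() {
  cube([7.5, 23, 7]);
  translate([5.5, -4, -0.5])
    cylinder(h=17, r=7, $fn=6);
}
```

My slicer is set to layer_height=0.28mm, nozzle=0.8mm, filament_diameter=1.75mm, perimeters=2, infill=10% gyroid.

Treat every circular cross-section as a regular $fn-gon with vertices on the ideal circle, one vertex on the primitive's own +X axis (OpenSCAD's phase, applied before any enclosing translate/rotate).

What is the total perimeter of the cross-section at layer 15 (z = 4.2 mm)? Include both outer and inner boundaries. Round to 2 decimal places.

60.13 mm

At z = 4.2 mm: the 7.5×23 cube contributes its full rectangle (perimeter 61.00 mm); the r=7 cylinder at (5.5, -4) contributes a regular 6-gon of circumradius 7 (perimeter = 2·6·7.000·sin(180°/6) = 42.00 mm); After the difference (first − rest): starting from the 7.5×23 cube, the r=7 cylinder at (5.5, -4) partially overlaps it — only the 12.57 mm² overlap (of its 127.31 mm²) is removed, clipping the outline — boundary = 60.13 mm. Overall, the cross-section is a single solid region. Total boundary length (outer) = 60.13 mm.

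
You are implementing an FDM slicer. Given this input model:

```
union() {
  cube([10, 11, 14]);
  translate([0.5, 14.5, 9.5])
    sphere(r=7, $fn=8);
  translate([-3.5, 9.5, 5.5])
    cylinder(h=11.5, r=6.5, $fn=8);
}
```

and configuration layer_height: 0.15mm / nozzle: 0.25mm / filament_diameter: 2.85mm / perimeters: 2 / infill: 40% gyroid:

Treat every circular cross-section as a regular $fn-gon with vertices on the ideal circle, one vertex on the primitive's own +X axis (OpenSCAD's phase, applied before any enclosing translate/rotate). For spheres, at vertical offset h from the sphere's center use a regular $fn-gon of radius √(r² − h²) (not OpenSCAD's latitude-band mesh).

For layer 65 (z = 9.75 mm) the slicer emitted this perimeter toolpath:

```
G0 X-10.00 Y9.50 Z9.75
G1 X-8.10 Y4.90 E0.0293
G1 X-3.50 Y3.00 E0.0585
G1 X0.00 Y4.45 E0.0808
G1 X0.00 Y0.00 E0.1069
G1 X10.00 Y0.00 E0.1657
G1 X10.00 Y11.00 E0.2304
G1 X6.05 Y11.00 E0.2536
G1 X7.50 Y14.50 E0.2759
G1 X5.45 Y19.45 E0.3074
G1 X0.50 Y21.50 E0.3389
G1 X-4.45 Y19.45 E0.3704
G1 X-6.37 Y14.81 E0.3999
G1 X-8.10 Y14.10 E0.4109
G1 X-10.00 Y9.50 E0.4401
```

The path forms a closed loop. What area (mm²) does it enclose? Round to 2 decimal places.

Apply the shoelace formula to the sequence of (X, Y) vertices; enclosed area = 297.89 mm².

297.89 mm²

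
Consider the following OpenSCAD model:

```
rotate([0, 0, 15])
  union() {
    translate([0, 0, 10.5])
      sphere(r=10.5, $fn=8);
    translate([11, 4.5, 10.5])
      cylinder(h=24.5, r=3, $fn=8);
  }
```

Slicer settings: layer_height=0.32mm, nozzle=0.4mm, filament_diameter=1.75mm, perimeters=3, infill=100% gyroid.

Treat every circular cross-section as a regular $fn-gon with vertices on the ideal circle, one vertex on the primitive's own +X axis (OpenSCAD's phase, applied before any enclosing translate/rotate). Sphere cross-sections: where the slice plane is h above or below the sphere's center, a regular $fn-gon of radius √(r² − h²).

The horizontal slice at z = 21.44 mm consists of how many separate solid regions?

At z = 21.44 mm: the sphere is not intersected at this z (|z−center|=10.940 > r=10.5); the cylinder at (11, 4.5): section is a regular 8-gon, circumradius r=3; Merging all regions: only the r=3 cylinder at (11, 4.5) is present, so the union is just that shape — 1 connected region; (whole slice rotated 15° about Z — lengths, areas and connectivity unchanged). The result has 1 disconnected region.

1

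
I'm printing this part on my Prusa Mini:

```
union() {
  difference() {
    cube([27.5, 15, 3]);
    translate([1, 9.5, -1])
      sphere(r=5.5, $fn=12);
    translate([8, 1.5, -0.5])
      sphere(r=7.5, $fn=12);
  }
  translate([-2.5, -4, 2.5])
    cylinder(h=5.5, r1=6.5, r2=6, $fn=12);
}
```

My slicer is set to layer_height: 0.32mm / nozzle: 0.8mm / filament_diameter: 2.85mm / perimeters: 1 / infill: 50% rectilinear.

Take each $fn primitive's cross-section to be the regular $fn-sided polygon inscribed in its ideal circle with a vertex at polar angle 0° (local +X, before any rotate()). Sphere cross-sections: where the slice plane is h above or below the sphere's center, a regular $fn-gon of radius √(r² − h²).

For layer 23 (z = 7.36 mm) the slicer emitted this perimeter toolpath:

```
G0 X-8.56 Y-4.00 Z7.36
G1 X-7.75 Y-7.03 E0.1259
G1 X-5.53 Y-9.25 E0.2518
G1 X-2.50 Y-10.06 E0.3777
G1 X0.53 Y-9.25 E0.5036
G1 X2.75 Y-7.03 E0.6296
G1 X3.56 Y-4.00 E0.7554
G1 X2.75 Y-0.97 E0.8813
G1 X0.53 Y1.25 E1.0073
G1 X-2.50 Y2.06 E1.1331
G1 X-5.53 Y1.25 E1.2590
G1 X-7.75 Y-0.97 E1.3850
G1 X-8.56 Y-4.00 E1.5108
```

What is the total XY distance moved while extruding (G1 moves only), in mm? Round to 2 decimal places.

Sum the Euclidean lengths of each G1 segment: total = 37.65 mm.

37.65 mm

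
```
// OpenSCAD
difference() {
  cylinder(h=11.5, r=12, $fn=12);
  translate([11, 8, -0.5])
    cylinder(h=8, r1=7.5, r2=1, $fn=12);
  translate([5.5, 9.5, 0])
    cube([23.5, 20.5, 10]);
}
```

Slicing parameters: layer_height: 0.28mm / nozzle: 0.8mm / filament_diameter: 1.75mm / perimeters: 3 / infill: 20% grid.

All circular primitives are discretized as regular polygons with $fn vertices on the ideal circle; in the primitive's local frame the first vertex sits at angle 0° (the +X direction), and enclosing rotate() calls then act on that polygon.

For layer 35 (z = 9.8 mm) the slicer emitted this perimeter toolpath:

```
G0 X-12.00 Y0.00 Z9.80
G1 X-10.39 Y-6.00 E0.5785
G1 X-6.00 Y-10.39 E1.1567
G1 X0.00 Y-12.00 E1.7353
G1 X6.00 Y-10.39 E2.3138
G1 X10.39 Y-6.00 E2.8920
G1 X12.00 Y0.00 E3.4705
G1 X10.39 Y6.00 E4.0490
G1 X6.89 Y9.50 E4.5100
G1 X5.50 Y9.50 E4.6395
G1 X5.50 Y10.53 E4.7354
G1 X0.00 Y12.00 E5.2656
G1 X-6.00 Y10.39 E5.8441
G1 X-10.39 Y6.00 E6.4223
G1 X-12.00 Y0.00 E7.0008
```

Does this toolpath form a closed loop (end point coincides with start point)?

yes

Start point (G0): (-12.00, 0.00). End point (last G1): the path returns to the start — closed.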